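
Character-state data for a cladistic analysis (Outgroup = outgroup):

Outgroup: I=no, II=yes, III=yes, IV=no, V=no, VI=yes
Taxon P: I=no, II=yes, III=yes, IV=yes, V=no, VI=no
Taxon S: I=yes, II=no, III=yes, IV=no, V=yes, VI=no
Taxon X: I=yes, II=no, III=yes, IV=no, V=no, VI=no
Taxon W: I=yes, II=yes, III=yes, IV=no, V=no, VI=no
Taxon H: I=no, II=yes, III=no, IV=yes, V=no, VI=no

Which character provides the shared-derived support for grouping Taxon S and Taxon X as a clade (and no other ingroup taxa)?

Character polarity is set by the outgroup: the derived state is whichever differs from the outgroup's state, so for II, III, VI the derived state is 'no', and for the remaining characters it is 'yes'.
I: derived state 'yes' in Taxon S, Taxon W, and Taxon X only — synapomorphy for {Taxon S, Taxon W, Taxon X}.
Only Taxon S and Taxon X show the derived state 'no' for II, supporting them as a clade.
III (derived state 'no') is unique to Taxon H (autapomorphy; uninformative for grouping).
Only Taxon H and Taxon P show the derived state 'yes' for IV, supporting them as a clade.
V: derived state 'yes' in Taxon S only — an autapomorphy, so it tells us nothing about relationships among taxa.
VI (derived state 'no') is shared by all ingroup taxa — unites the whole ingroup.
Most parsimonious ingroup topology: ((Taxon P,Taxon H),((Taxon S,Taxon X),Taxon W)).
The clade {Taxon S, Taxon X} is supported by II: its derived state 'no' occurs in exactly those taxa and in no other taxon (including the outgroup).

II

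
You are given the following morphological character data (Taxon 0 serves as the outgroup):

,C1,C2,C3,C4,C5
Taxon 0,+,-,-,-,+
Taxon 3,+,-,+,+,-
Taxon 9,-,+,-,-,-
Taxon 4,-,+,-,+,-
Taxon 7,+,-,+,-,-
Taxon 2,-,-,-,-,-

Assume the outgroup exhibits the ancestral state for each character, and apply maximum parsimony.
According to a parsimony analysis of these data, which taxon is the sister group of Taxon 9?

Character polarity is set by the outgroup: the derived state is whichever differs from the outgroup's state, so for C1, C5 the derived state is '-', and for the remaining characters it is '+'.
C1: derived state '-' in Taxon 2, Taxon 4, and Taxon 9 only — synapomorphy for {Taxon 2, Taxon 4, Taxon 9}.
C2: derived state '+' in Taxon 4 and Taxon 9 only — synapomorphy for {Taxon 4, Taxon 9}.
C3 (derived state '+') is shared by Taxon 3 and Taxon 7 — a synapomorphy uniting that clade.
C4 groups Taxon 3 and Taxon 4, which is incompatible with the clades supported by the remaining characters; treating it as convergent (homoplasy) costs fewer steps than any alternative tree.
All ingroup taxa share the derived state '-' for C5; it defines the ingroup but does not resolve relationships within it.
Most parsimonious ingroup topology: ((Taxon 3,Taxon 7),((Taxon 9,Taxon 4),Taxon 2)).
Taxon 9 and Taxon 4 form a cherry on this tree, so they are sister taxa.

Taxon 4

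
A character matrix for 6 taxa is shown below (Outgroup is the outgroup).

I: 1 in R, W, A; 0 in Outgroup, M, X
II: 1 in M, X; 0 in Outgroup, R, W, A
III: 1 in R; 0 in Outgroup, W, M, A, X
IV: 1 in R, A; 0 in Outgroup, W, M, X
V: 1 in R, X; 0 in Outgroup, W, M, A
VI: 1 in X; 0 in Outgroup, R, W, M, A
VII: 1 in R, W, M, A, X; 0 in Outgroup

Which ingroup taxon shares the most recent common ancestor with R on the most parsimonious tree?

The outgroup has state '0' for every character, so '1' is the derived state throughout.
Only A, R, and W show the derived state '1' for I, supporting them as a clade.
Only M and X show the derived state '1' for II, supporting them as a clade.
III: derived state '1' in R only — an autapomorphy, so it tells us nothing about relationships among taxa.
IV: derived state '1' in A and R only — synapomorphy for {A, R}.
V (state '1') occurs in R and X but conflicts with the nesting implied by the other characters — most parsimoniously interpreted as homoplasy.
VI: derived state '1' in X only — an autapomorphy, so it tells us nothing about relationships among taxa.
All ingroup taxa share the derived state '1' for VII; it defines the ingroup but does not resolve relationships within it.
Most parsimonious ingroup topology: (((R,A),W),(M,X)).
R and A form a cherry on this tree, so they are sister taxa.

A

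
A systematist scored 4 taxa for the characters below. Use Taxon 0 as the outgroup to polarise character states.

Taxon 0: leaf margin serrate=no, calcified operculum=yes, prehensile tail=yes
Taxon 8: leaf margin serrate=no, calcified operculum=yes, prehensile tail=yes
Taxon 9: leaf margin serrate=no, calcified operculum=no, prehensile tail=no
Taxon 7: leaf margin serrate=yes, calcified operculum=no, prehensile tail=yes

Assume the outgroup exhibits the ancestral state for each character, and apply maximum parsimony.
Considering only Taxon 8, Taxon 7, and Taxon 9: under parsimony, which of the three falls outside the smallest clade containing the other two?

Taxon 8

Character polarity is set by the outgroup: the derived state is whichever differs from the outgroup's state, so for calcified operculum, prehensile tail the derived state is 'no', and for the remaining characters it is 'yes'.
leaf margin serrate (derived state 'yes') is unique to Taxon 7 (autapomorphy; uninformative for grouping).
calcified operculum: derived state 'no' in Taxon 7 and Taxon 9 only — synapomorphy for {Taxon 7, Taxon 9}.
prehensile tail: derived state 'no' in Taxon 9 only — an autapomorphy, so it tells us nothing about relationships among taxa.
Most parsimonious ingroup topology: (Taxon 8,(Taxon 9,Taxon 7)).
Taxon 7 and Taxon 9 share a more recent common ancestor with each other than either does with Taxon 8, so Taxon 8 is the least closely related of the three.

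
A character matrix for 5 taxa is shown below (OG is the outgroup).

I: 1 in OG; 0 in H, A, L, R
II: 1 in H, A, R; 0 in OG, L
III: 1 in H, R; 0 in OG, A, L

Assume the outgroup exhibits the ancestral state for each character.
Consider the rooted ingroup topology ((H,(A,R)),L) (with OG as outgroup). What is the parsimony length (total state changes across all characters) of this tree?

4

Map each character onto ((H,(A,R)),L) (rooted by OG) and count the minimum state changes it requires (Fitch parsimony):
I: 1; II: 1; III: 2.
Total tree length = 4.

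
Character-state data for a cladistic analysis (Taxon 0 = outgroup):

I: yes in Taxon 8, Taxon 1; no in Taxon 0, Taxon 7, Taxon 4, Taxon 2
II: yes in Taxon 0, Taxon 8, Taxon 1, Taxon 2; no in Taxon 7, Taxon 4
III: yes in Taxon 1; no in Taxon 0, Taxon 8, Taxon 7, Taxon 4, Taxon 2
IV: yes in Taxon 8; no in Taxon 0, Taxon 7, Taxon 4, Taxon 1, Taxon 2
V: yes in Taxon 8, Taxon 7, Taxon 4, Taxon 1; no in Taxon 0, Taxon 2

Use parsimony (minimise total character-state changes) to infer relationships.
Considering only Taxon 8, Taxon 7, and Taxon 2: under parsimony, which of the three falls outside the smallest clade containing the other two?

Taxon 2

Character polarity is set by the outgroup: the derived state is whichever differs from the outgroup's state, so for II the derived state is 'no', and for the remaining characters it is 'yes'.
I (derived state 'yes') is shared by Taxon 1 and Taxon 8 — a synapomorphy uniting that clade.
II: derived state 'no' in Taxon 4 and Taxon 7 only — synapomorphy for {Taxon 4, Taxon 7}.
III (derived state 'yes') is unique to Taxon 1 (autapomorphy; uninformative for grouping).
IV (derived state 'yes') is unique to Taxon 8 (autapomorphy; uninformative for grouping).
V: derived state 'yes' in Taxon 1, Taxon 4, Taxon 7, and Taxon 8 only — synapomorphy for {Taxon 1, Taxon 4, Taxon 7, Taxon 8}.
Most parsimonious ingroup topology: (((Taxon 8,Taxon 1),(Taxon 7,Taxon 4)),Taxon 2).
Taxon 8 and Taxon 7 share a more recent common ancestor with each other than either does with Taxon 2, so Taxon 2 is the least closely related of the three.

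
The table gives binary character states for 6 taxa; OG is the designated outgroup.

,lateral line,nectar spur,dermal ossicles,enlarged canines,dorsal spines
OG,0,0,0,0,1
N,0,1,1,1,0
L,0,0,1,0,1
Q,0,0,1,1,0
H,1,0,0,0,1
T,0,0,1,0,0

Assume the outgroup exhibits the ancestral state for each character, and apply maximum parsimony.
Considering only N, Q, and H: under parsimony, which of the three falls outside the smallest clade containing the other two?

H

Character polarity is set by the outgroup: the derived state is whichever differs from the outgroup's state, so for dorsal spines the derived state is '0', and for the remaining characters it is '1'.
lateral line (derived state '1') is unique to H (autapomorphy; uninformative for grouping).
nectar spur (derived state '1') is unique to N (autapomorphy; uninformative for grouping).
dermal ossicles (derived state '1') is shared by L, N, Q, and T — a synapomorphy uniting that clade.
Only N and Q show the derived state '1' for enlarged canines, supporting them as a clade.
dorsal spines (derived state '0') is shared by N, Q, and T — a synapomorphy uniting that clade.
Most parsimonious ingroup topology: ((((N,Q),T),L),H).
Q and N share a more recent common ancestor with each other than either does with H, so H is the least closely related of the three.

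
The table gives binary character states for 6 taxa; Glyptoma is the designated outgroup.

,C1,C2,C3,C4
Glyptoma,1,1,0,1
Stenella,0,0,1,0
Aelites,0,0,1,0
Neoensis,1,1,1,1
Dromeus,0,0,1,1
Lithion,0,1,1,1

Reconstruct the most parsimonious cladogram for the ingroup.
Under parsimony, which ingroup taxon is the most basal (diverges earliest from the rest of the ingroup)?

Character polarity is set by the outgroup: the derived state is whichever differs from the outgroup's state, so for C1, C2, C4 the derived state is '0', and for the remaining characters it is '1'.
C1 (derived state '0') is shared by Aelites, Dromeus, Lithion, and Stenella — a synapomorphy uniting that clade.
C2 (derived state '0') is shared by Aelites, Dromeus, and Stenella — a synapomorphy uniting that clade.
All ingroup taxa share the derived state '1' for C3; it defines the ingroup but does not resolve relationships within it.
Only Aelites and Stenella show the derived state '0' for C4, supporting them as a clade.
Most parsimonious ingroup topology: ((((Stenella,Aelites),Dromeus),Lithion),Neoensis).
Neoensis is sister to the clade containing all other ingroup taxa, so it is the earliest-diverging (most basal) ingroup lineage.

Neoensis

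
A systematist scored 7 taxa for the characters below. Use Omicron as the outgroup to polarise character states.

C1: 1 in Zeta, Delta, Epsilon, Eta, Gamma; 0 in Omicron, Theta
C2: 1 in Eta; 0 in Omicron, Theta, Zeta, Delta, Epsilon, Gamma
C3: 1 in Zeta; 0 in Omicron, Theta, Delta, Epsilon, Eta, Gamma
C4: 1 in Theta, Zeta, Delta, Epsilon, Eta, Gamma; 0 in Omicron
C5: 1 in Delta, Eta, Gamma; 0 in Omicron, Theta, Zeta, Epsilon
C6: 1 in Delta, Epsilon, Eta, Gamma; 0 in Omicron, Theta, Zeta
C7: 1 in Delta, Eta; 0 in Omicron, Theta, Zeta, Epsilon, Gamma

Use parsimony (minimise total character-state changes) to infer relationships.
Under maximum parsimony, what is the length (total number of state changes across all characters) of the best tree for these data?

The outgroup has state '0' for every character, so '1' is the derived state throughout.
C1 (derived state '1') is shared by Delta, Epsilon, Eta, Gamma, and Zeta — a synapomorphy uniting that clade.
C2 (derived state '1') is unique to Eta (autapomorphy; uninformative for grouping).
C3 (derived state '1') is unique to Zeta (autapomorphy; uninformative for grouping).
C4 (derived state '1') is shared by all ingroup taxa — unites the whole ingroup.
Only Delta, Eta, and Gamma show the derived state '1' for C5, supporting them as a clade.
Only Delta, Epsilon, Eta, and Gamma show the derived state '1' for C6, supporting them as a clade.
C7 (derived state '1') is shared by Delta and Eta — a synapomorphy uniting that clade.
Most parsimonious ingroup topology: ((((Gamma,(Eta,Delta)),Epsilon),Zeta),Theta).
Changes per character on this tree: C1: 1; C2: 1; C3: 1; C4: 1; C5: 1; C6: 1; C7: 1.
Total = 7.

7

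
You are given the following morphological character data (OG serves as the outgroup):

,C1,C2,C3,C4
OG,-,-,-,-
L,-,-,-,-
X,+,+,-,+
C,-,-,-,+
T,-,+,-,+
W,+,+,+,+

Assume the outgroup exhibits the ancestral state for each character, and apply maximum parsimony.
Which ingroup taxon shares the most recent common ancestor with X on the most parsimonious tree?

The outgroup has state '-' for every character, so '+' is the derived state throughout.
C1: derived state '+' in W and X only — synapomorphy for {W, X}.
C2: derived state '+' in T, W, and X only — synapomorphy for {T, W, X}.
C3: derived state '+' in W only — an autapomorphy, so it tells us nothing about relationships among taxa.
C4 (derived state '+') is shared by C, T, W, and X — a synapomorphy uniting that clade.
Most parsimonious ingroup topology: (L,(((X,W),T),C)).
X and W form a cherry on this tree, so they are sister taxa.

W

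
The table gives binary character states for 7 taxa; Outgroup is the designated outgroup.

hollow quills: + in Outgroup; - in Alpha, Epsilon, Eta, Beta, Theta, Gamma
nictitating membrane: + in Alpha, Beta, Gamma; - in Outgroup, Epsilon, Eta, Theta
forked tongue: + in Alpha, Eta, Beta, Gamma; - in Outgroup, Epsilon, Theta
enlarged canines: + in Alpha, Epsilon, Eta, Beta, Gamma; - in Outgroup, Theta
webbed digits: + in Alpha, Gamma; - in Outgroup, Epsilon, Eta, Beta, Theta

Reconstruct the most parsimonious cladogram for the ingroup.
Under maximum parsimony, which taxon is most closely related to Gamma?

Character polarity is set by the outgroup: the derived state is whichever differs from the outgroup's state, so for hollow quills the derived state is '-', and for the remaining characters it is '+'.
All ingroup taxa share the derived state '-' for hollow quills; it defines the ingroup but does not resolve relationships within it.
Only Alpha, Beta, and Gamma show the derived state '+' for nictitating membrane, supporting them as a clade.
forked tongue (derived state '+') is shared by Alpha, Beta, Eta, and Gamma — a synapomorphy uniting that clade.
enlarged canines: derived state '+' in Alpha, Beta, Epsilon, Eta, and Gamma only — synapomorphy for {Alpha, Beta, Epsilon, Eta, Gamma}.
Only Alpha and Gamma show the derived state '+' for webbed digits, supporting them as a clade.
Most parsimonious ingroup topology: (((((Alpha,Gamma),Beta),Eta),Epsilon),Theta).
Gamma and Alpha form a cherry on this tree, so they are sister taxa.

Alpha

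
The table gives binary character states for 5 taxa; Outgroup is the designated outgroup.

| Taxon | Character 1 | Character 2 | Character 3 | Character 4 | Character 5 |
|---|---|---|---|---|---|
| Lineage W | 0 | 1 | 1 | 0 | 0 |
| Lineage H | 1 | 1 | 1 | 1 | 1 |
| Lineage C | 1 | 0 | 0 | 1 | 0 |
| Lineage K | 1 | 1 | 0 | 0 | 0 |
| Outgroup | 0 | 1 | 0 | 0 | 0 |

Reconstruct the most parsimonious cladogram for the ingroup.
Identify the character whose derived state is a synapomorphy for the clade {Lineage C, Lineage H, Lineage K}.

Character 1

Character polarity is set by the outgroup: the derived state is whichever differs from the outgroup's state, so for Character 2 the derived state is '0', and for the remaining characters it is '1'.
Character 1: derived state '1' in Lineage C, Lineage H, and Lineage K only — synapomorphy for {Lineage C, Lineage H, Lineage K}.
Character 2 (derived state '0') is unique to Lineage C (autapomorphy; uninformative for grouping).
Character 3 (state '1') occurs in Lineage H and Lineage W but conflicts with the nesting implied by the other characters — most parsimoniously interpreted as homoplasy.
Character 4: derived state '1' in Lineage C and Lineage H only — synapomorphy for {Lineage C, Lineage H}.
Character 5: derived state '1' in Lineage H only — an autapomorphy, so it tells us nothing about relationships among taxa.
Most parsimonious ingroup topology: ((Lineage K,(Lineage C,Lineage H)),Lineage W).
The clade {Lineage C, Lineage H, Lineage K} is supported by Character 1: its derived state '1' occurs in exactly those taxa and in no other taxon (including the outgroup).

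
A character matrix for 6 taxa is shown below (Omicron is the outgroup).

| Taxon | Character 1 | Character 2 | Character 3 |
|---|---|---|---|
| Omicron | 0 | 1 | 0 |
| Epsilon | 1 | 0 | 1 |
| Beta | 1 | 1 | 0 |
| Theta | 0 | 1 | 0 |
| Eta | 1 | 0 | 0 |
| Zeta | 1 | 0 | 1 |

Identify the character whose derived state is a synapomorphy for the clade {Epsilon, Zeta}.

Character 3

Character polarity is set by the outgroup: the derived state is whichever differs from the outgroup's state, so for Character 2 the derived state is '0', and for the remaining characters it is '1'.
Character 1: derived state '1' in Beta, Epsilon, Eta, and Zeta only — synapomorphy for {Beta, Epsilon, Eta, Zeta}.
Only Epsilon, Eta, and Zeta show the derived state '0' for Character 2, supporting them as a clade.
Character 3: derived state '1' in Epsilon and Zeta only — synapomorphy for {Epsilon, Zeta}.
Most parsimonious ingroup topology: ((((Epsilon,Zeta),Eta),Beta),Theta).
The clade {Epsilon, Zeta} is supported by Character 3: its derived state '1' occurs in exactly those taxa and in no other taxon (including the outgroup).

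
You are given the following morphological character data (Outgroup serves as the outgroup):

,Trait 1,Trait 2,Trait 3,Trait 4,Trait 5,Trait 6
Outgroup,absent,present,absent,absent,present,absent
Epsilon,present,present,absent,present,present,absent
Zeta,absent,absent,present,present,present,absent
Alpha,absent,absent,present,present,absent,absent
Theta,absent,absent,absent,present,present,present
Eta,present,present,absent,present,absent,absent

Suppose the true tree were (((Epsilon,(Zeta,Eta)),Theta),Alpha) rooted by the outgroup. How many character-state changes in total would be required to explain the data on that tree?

Map each character onto (((Epsilon,(Zeta,Eta)),Theta),Alpha) (rooted by Outgroup) and count the minimum state changes it requires (Fitch parsimony):
Trait 1: 2; Trait 2: 3; Trait 3: 2; Trait 4: 1; Trait 5: 2; Trait 6: 1.
Total tree length = 11.

11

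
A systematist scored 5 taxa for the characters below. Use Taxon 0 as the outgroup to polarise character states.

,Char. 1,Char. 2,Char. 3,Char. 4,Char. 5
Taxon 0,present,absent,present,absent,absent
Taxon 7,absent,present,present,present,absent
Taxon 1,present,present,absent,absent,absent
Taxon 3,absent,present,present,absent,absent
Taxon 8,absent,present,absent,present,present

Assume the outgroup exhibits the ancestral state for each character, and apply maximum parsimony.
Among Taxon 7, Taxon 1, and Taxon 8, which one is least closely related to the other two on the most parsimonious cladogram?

Taxon 1

Character polarity is set by the outgroup: the derived state is whichever differs from the outgroup's state, so for Char. 1, Char. 3 the derived state is 'absent', and for the remaining characters it is 'present'.
Char. 1 (derived state 'absent') is shared by Taxon 3, Taxon 7, and Taxon 8 — a synapomorphy uniting that clade.
All ingroup taxa share the derived state 'present' for Char. 2; it defines the ingroup but does not resolve relationships within it.
Char. 3 groups Taxon 1 and Taxon 8, which is incompatible with the clades supported by the remaining characters; treating it as convergent (homoplasy) costs fewer steps than any alternative tree.
Char. 4 (derived state 'present') is shared by Taxon 7 and Taxon 8 — a synapomorphy uniting that clade.
Char. 5 (derived state 'present') is unique to Taxon 8 (autapomorphy; uninformative for grouping).
Most parsimonious ingroup topology: (((Taxon 7,Taxon 8),Taxon 3),Taxon 1).
Taxon 7 and Taxon 8 share a more recent common ancestor with each other than either does with Taxon 1, so Taxon 1 is the least closely related of the three.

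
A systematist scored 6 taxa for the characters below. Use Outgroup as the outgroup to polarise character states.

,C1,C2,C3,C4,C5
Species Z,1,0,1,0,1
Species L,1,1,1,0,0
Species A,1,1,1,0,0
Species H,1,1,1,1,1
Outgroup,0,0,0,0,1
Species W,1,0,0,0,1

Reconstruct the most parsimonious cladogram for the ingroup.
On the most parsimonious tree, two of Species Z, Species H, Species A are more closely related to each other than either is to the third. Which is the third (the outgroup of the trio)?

Species Z

Character polarity is set by the outgroup: the derived state is whichever differs from the outgroup's state, so for C5 the derived state is '0', and for the remaining characters it is '1'.
C1 (derived state '1') is shared by all ingroup taxa — unites the whole ingroup.
C2: derived state '1' in Species A, Species H, and Species L only — synapomorphy for {Species A, Species H, Species L}.
C3 (derived state '1') is shared by Species A, Species H, Species L, and Species Z — a synapomorphy uniting that clade.
C4: derived state '1' in Species H only — an autapomorphy, so it tells us nothing about relationships among taxa.
Only Species A and Species L show the derived state '0' for C5, supporting them as a clade.
Most parsimonious ingroup topology: (((Species H,(Species L,Species A)),Species Z),Species W).
Species A and Species H share a more recent common ancestor with each other than either does with Species Z, so Species Z is the least closely related of the three.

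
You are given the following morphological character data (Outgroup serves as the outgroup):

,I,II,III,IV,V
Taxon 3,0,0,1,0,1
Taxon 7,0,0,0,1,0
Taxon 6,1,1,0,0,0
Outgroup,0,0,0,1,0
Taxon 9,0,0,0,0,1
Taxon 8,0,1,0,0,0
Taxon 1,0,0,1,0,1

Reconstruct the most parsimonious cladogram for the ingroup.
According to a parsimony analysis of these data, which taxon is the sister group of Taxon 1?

Taxon 3

Character polarity is set by the outgroup: the derived state is whichever differs from the outgroup's state, so for IV the derived state is '0', and for the remaining characters it is '1'.
I: derived state '1' in Taxon 6 only — an autapomorphy, so it tells us nothing about relationships among taxa.
II (derived state '1') is shared by Taxon 6 and Taxon 8 — a synapomorphy uniting that clade.
III (derived state '1') is shared by Taxon 1 and Taxon 3 — a synapomorphy uniting that clade.
Only Taxon 1, Taxon 3, Taxon 6, Taxon 8, and Taxon 9 show the derived state '0' for IV, supporting them as a clade.
Only Taxon 1, Taxon 3, and Taxon 9 show the derived state '1' for V, supporting them as a clade.
Most parsimonious ingroup topology: ((((Taxon 3,Taxon 1),Taxon 9),(Taxon 8,Taxon 6)),Taxon 7).
Taxon 1 and Taxon 3 form a cherry on this tree, so they are sister taxa.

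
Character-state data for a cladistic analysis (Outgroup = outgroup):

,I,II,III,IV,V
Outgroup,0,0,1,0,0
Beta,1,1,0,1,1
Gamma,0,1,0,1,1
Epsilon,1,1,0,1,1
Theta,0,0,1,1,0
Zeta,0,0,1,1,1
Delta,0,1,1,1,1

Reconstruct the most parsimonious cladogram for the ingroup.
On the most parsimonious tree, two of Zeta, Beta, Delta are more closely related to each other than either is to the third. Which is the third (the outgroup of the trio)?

Zeta

Character polarity is set by the outgroup: the derived state is whichever differs from the outgroup's state, so for III the derived state is '0', and for the remaining characters it is '1'.
Only Beta and Epsilon show the derived state '1' for I, supporting them as a clade.
II: derived state '1' in Beta, Delta, Epsilon, and Gamma only — synapomorphy for {Beta, Delta, Epsilon, Gamma}.
III (derived state '0') is shared by Beta, Epsilon, and Gamma — a synapomorphy uniting that clade.
All ingroup taxa share the derived state '1' for IV; it defines the ingroup but does not resolve relationships within it.
V: derived state '1' in Beta, Delta, Epsilon, Gamma, and Zeta only — synapomorphy for {Beta, Delta, Epsilon, Gamma, Zeta}.
Most parsimonious ingroup topology: (((((Beta,Epsilon),Gamma),Delta),Zeta),Theta).
Beta and Delta share a more recent common ancestor with each other than either does with Zeta, so Zeta is the least closely related of the three.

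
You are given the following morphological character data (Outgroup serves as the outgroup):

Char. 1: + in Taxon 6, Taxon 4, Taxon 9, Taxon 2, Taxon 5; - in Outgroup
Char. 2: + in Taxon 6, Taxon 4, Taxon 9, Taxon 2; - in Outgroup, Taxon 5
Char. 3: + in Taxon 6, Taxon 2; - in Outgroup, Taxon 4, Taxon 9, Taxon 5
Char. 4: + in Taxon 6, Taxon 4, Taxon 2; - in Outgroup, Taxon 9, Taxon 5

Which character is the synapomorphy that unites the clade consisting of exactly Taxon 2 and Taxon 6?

Char. 3

The outgroup has state '-' for every character, so '+' is the derived state throughout.
All ingroup taxa share the derived state '+' for Char. 1; it defines the ingroup but does not resolve relationships within it.
Char. 2 (derived state '+') is shared by Taxon 2, Taxon 4, Taxon 6, and Taxon 9 — a synapomorphy uniting that clade.
Only Taxon 2 and Taxon 6 show the derived state '+' for Char. 3, supporting them as a clade.
Char. 4 (derived state '+') is shared by Taxon 2, Taxon 4, and Taxon 6 — a synapomorphy uniting that clade.
Most parsimonious ingroup topology: ((((Taxon 2,Taxon 6),Taxon 4),Taxon 9),Taxon 5).
The clade {Taxon 2, Taxon 6} is supported by Char. 3: its derived state '+' occurs in exactly those taxa and in no other taxon (including the outgroup).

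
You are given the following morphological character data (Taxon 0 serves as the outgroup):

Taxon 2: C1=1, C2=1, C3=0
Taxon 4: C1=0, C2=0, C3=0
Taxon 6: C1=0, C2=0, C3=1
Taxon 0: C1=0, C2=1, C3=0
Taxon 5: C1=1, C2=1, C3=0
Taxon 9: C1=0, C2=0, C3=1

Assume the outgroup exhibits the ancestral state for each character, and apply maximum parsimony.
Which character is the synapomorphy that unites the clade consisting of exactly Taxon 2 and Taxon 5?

C1

Character polarity is set by the outgroup: the derived state is whichever differs from the outgroup's state, so for C2 the derived state is '0', and for the remaining characters it is '1'.
Only Taxon 2 and Taxon 5 show the derived state '1' for C1, supporting them as a clade.
Only Taxon 4, Taxon 6, and Taxon 9 show the derived state '0' for C2, supporting them as a clade.
C3 (derived state '1') is shared by Taxon 6 and Taxon 9 — a synapomorphy uniting that clade.
Most parsimonious ingroup topology: ((Taxon 5,Taxon 2),(Taxon 4,(Taxon 9,Taxon 6))).
The clade {Taxon 2, Taxon 5} is supported by C1: its derived state '1' occurs in exactly those taxa and in no other taxon (including the outgroup).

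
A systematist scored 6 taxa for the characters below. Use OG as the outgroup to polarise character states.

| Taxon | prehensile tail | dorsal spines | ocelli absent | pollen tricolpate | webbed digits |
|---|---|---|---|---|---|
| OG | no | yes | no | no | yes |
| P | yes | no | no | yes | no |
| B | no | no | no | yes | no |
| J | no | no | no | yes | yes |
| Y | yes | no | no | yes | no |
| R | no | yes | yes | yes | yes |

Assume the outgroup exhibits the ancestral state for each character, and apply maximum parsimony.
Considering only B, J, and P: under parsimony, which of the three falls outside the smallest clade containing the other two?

J

Character polarity is set by the outgroup: the derived state is whichever differs from the outgroup's state, so for dorsal spines, webbed digits the derived state is 'no', and for the remaining characters it is 'yes'.
prehensile tail (derived state 'yes') is shared by P and Y — a synapomorphy uniting that clade.
Only B, J, P, and Y show the derived state 'no' for dorsal spines, supporting them as a clade.
ocelli absent: derived state 'yes' in R only — an autapomorphy, so it tells us nothing about relationships among taxa.
pollen tricolpate (derived state 'yes') is shared by all ingroup taxa — unites the whole ingroup.
webbed digits (derived state 'no') is shared by B, P, and Y — a synapomorphy uniting that clade.
Most parsimonious ingroup topology: ((((P,Y),B),J),R).
B and P share a more recent common ancestor with each other than either does with J, so J is the least closely related of the three.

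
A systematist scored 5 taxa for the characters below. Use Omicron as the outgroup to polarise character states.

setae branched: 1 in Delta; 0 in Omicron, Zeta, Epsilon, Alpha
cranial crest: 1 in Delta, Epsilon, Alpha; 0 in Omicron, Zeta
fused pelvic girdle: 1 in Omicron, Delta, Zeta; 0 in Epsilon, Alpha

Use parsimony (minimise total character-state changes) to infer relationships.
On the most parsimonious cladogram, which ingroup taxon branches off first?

Zeta

Character polarity is set by the outgroup: the derived state is whichever differs from the outgroup's state, so for fused pelvic girdle the derived state is '0', and for the remaining characters it is '1'.
setae branched: derived state '1' in Delta only — an autapomorphy, so it tells us nothing about relationships among taxa.
cranial crest (derived state '1') is shared by Alpha, Delta, and Epsilon — a synapomorphy uniting that clade.
fused pelvic girdle (derived state '0') is shared by Alpha and Epsilon — a synapomorphy uniting that clade.
Most parsimonious ingroup topology: ((Delta,(Epsilon,Alpha)),Zeta).
Zeta is sister to the clade containing all other ingroup taxa, so it is the earliest-diverging (most basal) ingroup lineage.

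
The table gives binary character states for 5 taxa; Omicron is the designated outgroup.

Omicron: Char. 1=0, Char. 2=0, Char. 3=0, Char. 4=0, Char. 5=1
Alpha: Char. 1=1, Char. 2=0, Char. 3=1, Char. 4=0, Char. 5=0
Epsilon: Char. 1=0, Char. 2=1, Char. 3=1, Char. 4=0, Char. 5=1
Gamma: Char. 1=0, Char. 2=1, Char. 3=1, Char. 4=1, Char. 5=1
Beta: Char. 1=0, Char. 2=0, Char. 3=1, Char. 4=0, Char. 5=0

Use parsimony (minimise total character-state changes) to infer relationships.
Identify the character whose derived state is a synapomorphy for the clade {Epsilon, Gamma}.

Char. 2

Character polarity is set by the outgroup: the derived state is whichever differs from the outgroup's state, so for Char. 5 the derived state is '0', and for the remaining characters it is '1'.
Char. 1 (derived state '1') is unique to Alpha (autapomorphy; uninformative for grouping).
Only Epsilon and Gamma show the derived state '1' for Char. 2, supporting them as a clade.
Char. 3 (derived state '1') is shared by all ingroup taxa — unites the whole ingroup.
Char. 4 (derived state '1') is unique to Gamma (autapomorphy; uninformative for grouping).
Char. 5 (derived state '0') is shared by Alpha and Beta — a synapomorphy uniting that clade.
Most parsimonious ingroup topology: ((Alpha,Beta),(Epsilon,Gamma)).
The clade {Epsilon, Gamma} is supported by Char. 2: its derived state '1' occurs in exactly those taxa and in no other taxon (including the outgroup).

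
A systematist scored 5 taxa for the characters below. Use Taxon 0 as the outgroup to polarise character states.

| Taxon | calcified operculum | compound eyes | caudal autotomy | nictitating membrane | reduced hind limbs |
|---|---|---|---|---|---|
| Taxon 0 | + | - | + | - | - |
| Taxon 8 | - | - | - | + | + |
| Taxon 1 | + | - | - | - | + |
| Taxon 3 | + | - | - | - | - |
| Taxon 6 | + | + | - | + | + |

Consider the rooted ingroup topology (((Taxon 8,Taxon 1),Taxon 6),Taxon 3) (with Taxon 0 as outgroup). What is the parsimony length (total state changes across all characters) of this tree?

6

Map each character onto (((Taxon 8,Taxon 1),Taxon 6),Taxon 3) (rooted by Taxon 0) and count the minimum state changes it requires (Fitch parsimony):
calcified operculum: 1; compound eyes: 1; caudal autotomy: 1; nictitating membrane: 2; reduced hind limbs: 1.
Total tree length = 6.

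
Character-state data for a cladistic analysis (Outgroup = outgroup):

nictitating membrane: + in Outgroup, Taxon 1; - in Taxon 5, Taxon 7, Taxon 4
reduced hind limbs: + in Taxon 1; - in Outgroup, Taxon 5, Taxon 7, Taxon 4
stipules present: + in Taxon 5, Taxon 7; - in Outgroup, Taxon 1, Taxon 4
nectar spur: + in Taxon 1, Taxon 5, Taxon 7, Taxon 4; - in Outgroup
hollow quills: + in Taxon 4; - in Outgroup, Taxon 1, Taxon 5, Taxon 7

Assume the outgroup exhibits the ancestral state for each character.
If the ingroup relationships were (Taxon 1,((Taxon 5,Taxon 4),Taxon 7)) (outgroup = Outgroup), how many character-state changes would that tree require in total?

6

Map each character onto (Taxon 1,((Taxon 5,Taxon 4),Taxon 7)) (rooted by Outgroup) and count the minimum state changes it requires (Fitch parsimony):
nictitating membrane: 1; reduced hind limbs: 1; stipules present: 2; nectar spur: 1; hollow quills: 1.
Total tree length = 6.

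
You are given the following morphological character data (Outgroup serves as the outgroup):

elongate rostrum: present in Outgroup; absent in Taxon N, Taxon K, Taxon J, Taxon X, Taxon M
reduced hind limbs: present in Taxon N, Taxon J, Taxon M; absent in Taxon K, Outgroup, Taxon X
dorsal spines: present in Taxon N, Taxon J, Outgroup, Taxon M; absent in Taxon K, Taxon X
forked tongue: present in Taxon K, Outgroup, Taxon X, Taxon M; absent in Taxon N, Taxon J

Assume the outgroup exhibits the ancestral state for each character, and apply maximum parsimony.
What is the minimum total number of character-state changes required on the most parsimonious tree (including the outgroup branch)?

Character polarity is set by the outgroup: the derived state is whichever differs from the outgroup's state, so for elongate rostrum, dorsal spines, forked tongue the derived state is 'absent', and for the remaining characters it is 'present'.
elongate rostrum (derived state 'absent') is shared by all ingroup taxa — unites the whole ingroup.
reduced hind limbs: derived state 'present' in Taxon J, Taxon M, and Taxon N only — synapomorphy for {Taxon J, Taxon M, Taxon N}.
Only Taxon K and Taxon X show the derived state 'absent' for dorsal spines, supporting them as a clade.
forked tongue (derived state 'absent') is shared by Taxon J and Taxon N — a synapomorphy uniting that clade.
Most parsimonious ingroup topology: ((Taxon X,Taxon K),(Taxon M,(Taxon N,Taxon J))).
Changes per character on this tree: elongate rostrum: 1; reduced hind limbs: 1; dorsal spines: 1; forked tongue: 1.
Total = 4.

4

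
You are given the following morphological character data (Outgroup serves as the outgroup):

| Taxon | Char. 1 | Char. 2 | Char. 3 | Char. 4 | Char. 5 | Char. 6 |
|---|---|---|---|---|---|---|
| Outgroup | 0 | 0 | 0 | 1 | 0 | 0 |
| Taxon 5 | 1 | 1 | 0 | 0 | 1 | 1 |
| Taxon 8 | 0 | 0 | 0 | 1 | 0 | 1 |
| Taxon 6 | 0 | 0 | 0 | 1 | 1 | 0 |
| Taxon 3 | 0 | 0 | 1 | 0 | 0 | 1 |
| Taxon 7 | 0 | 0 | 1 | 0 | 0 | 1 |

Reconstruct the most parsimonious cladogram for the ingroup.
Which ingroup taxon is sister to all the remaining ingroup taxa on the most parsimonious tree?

Character polarity is set by the outgroup: the derived state is whichever differs from the outgroup's state, so for Char. 4 the derived state is '0', and for the remaining characters it is '1'.
Char. 1: derived state '1' in Taxon 5 only — an autapomorphy, so it tells us nothing about relationships among taxa.
Char. 2 (derived state '1') is unique to Taxon 5 (autapomorphy; uninformative for grouping).
Char. 3 (derived state '1') is shared by Taxon 3 and Taxon 7 — a synapomorphy uniting that clade.
Char. 4: derived state '0' in Taxon 3, Taxon 5, and Taxon 7 only — synapomorphy for {Taxon 3, Taxon 5, Taxon 7}.
Char. 5 (state '1') occurs in Taxon 5 and Taxon 6 but conflicts with the nesting implied by the other characters — most parsimoniously interpreted as homoplasy.
Char. 6 (derived state '1') is shared by Taxon 3, Taxon 5, Taxon 7, and Taxon 8 — a synapomorphy uniting that clade.
Most parsimonious ingroup topology: ((((Taxon 7,Taxon 3),Taxon 5),Taxon 8),Taxon 6).
Taxon 6 is sister to the clade containing all other ingroup taxa, so it is the earliest-diverging (most basal) ingroup lineage.

Taxon 6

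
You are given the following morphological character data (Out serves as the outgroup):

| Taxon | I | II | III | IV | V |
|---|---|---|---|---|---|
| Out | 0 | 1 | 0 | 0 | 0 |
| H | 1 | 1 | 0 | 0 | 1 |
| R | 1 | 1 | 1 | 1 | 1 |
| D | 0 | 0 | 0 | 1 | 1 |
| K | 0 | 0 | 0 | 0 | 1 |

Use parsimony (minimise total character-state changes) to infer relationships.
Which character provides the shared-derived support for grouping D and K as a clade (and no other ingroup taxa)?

II

Character polarity is set by the outgroup: the derived state is whichever differs from the outgroup's state, so for II the derived state is '0', and for the remaining characters it is '1'.
I (derived state '1') is shared by H and R — a synapomorphy uniting that clade.
Only D and K show the derived state '0' for II, supporting them as a clade.
III (derived state '1') is unique to R (autapomorphy; uninformative for grouping).
IV (state '1') occurs in D and R but conflicts with the nesting implied by the other characters — most parsimoniously interpreted as homoplasy.
V (derived state '1') is shared by all ingroup taxa — unites the whole ingroup.
Most parsimonious ingroup topology: ((H,R),(D,K)).
The clade {D, K} is supported by II: its derived state '0' occurs in exactly those taxa and in no other taxon (including the outgroup).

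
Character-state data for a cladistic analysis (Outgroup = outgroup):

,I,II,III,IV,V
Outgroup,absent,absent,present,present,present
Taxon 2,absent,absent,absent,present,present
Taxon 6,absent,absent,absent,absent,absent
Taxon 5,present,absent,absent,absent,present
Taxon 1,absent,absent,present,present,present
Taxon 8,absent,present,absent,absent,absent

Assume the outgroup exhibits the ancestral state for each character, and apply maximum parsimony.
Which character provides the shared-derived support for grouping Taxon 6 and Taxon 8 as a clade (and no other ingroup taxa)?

V

Character polarity is set by the outgroup: the derived state is whichever differs from the outgroup's state, so for III, IV, V the derived state is 'absent', and for the remaining characters it is 'present'.
I: derived state 'present' in Taxon 5 only — an autapomorphy, so it tells us nothing about relationships among taxa.
II: derived state 'present' in Taxon 8 only — an autapomorphy, so it tells us nothing about relationships among taxa.
III: derived state 'absent' in Taxon 2, Taxon 5, Taxon 6, and Taxon 8 only — synapomorphy for {Taxon 2, Taxon 5, Taxon 6, Taxon 8}.
Only Taxon 5, Taxon 6, and Taxon 8 show the derived state 'absent' for IV, supporting them as a clade.
V (derived state 'absent') is shared by Taxon 6 and Taxon 8 — a synapomorphy uniting that clade.
Most parsimonious ingroup topology: ((Taxon 2,((Taxon 6,Taxon 8),Taxon 5)),Taxon 1).
The clade {Taxon 6, Taxon 8} is supported by V: its derived state 'absent' occurs in exactly those taxa and in no other taxon (including the outgroup).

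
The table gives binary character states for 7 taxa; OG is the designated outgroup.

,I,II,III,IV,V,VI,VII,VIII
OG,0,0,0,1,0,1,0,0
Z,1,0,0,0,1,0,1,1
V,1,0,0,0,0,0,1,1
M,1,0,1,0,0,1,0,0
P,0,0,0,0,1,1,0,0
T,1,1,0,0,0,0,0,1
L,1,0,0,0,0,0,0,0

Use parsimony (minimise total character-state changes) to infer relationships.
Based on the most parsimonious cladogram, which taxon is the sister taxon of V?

Character polarity is set by the outgroup: the derived state is whichever differs from the outgroup's state, so for IV, VI the derived state is '0', and for the remaining characters it is '1'.
I: derived state '1' in L, M, T, V, and Z only — synapomorphy for {L, M, T, V, Z}.
II: derived state '1' in T only — an autapomorphy, so it tells us nothing about relationships among taxa.
III (derived state '1') is unique to M (autapomorphy; uninformative for grouping).
IV (derived state '0') is shared by all ingroup taxa — unites the whole ingroup.
V (state '1') occurs in P and Z but conflicts with the nesting implied by the other characters — most parsimoniously interpreted as homoplasy.
VI (derived state '0') is shared by L, T, V, and Z — a synapomorphy uniting that clade.
Only V and Z show the derived state '1' for VII, supporting them as a clade.
Only T, V, and Z show the derived state '1' for VIII, supporting them as a clade.
Most parsimonious ingroup topology: (((((Z,V),T),L),M),P).
V and Z form a cherry on this tree, so they are sister taxa.

Z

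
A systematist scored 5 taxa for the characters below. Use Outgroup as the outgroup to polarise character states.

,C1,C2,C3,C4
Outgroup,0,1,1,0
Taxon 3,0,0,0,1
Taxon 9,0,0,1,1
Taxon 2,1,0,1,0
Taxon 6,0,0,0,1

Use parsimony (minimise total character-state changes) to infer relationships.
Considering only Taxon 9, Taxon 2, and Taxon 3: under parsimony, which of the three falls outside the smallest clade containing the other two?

Taxon 2

Character polarity is set by the outgroup: the derived state is whichever differs from the outgroup's state, so for C2, C3 the derived state is '0', and for the remaining characters it is '1'.
C1 (derived state '1') is unique to Taxon 2 (autapomorphy; uninformative for grouping).
All ingroup taxa share the derived state '0' for C2; it defines the ingroup but does not resolve relationships within it.
C3: derived state '0' in Taxon 3 and Taxon 6 only — synapomorphy for {Taxon 3, Taxon 6}.
C4 (derived state '1') is shared by Taxon 3, Taxon 6, and Taxon 9 — a synapomorphy uniting that clade.
Most parsimonious ingroup topology: (((Taxon 3,Taxon 6),Taxon 9),Taxon 2).
Taxon 3 and Taxon 9 share a more recent common ancestor with each other than either does with Taxon 2, so Taxon 2 is the least closely related of the three.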